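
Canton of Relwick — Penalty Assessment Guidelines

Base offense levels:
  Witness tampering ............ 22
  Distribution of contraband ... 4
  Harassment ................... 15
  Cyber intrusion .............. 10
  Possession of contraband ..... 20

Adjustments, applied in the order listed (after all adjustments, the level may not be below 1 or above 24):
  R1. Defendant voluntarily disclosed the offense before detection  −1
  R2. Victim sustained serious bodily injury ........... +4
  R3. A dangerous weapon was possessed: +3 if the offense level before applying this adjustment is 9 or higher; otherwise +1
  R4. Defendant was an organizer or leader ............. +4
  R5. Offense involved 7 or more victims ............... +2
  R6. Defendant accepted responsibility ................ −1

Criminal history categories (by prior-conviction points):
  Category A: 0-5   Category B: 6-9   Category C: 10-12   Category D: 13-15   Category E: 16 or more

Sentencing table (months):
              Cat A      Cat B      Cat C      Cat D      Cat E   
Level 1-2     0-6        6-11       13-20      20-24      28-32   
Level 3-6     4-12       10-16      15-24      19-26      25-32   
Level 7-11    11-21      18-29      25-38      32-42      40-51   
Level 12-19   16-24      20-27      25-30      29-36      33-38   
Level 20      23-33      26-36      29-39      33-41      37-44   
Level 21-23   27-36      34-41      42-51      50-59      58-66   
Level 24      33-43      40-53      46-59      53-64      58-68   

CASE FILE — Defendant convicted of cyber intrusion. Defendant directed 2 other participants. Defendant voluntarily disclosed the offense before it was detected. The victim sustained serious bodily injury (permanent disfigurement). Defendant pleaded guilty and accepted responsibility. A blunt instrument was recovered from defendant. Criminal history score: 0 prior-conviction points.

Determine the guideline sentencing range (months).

16-24 months

Base offense level for cyber intrusion: 10.
R1 applies: 10 − 1 = 9.
R2 applies: 9 + 4 = 13.
R3 applies (level before this adjustment is 13 ≥ 9, so +3): 13 + 3 = 16.
R4 applies: 16 + 4 = 20.
R6 applies: 20 − 1 = 19.
Final offense level: 19.
Criminal history: 0 prior points → Category A (0-5).
Level 19 falls in the 12-19 band.
Grid: Level 12-19 × Category A = 16-24 months.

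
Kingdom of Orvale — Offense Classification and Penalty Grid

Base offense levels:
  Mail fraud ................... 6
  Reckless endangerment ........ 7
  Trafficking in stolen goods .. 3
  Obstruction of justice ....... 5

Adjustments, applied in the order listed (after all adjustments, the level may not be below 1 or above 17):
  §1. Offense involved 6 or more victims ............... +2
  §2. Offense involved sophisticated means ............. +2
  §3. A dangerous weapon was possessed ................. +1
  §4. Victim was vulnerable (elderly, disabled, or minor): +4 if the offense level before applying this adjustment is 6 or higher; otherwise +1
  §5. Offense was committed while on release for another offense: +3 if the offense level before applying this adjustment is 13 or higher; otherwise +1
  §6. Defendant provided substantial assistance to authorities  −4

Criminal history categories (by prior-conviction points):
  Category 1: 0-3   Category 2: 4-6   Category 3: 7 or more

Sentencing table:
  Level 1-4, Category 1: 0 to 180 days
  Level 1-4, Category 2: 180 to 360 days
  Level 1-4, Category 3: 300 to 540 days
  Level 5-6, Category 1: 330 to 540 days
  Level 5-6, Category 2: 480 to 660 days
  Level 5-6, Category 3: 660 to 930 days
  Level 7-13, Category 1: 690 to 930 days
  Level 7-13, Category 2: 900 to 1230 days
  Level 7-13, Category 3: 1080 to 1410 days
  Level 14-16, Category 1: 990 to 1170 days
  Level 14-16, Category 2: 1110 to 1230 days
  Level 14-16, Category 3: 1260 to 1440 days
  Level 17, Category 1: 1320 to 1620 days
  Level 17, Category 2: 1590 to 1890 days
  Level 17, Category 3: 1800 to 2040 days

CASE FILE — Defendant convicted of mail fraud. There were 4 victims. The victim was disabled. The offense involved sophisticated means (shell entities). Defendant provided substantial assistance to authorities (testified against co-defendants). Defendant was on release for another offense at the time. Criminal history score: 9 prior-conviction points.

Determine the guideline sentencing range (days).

1080-1410 days

Base offense level for mail fraud: 6.
§2 applies: 6 + 2 = 8.
§3 does not apply.
§4 applies (level before this adjustment is 8 ≥ 6, so +4): 8 + 4 = 12.
§5 applies (level before this adjustment is 12 < 13, so +1): 12 + 1 = 13.
§6 applies: 13 − 4 = 9.
Final offense level: 9.
Criminal history: 9 prior points → Category 3 (7+).
Level 9 falls in the 7-13 band.
Grid: Level 7-13 × Category 3 = 1080-1410 days.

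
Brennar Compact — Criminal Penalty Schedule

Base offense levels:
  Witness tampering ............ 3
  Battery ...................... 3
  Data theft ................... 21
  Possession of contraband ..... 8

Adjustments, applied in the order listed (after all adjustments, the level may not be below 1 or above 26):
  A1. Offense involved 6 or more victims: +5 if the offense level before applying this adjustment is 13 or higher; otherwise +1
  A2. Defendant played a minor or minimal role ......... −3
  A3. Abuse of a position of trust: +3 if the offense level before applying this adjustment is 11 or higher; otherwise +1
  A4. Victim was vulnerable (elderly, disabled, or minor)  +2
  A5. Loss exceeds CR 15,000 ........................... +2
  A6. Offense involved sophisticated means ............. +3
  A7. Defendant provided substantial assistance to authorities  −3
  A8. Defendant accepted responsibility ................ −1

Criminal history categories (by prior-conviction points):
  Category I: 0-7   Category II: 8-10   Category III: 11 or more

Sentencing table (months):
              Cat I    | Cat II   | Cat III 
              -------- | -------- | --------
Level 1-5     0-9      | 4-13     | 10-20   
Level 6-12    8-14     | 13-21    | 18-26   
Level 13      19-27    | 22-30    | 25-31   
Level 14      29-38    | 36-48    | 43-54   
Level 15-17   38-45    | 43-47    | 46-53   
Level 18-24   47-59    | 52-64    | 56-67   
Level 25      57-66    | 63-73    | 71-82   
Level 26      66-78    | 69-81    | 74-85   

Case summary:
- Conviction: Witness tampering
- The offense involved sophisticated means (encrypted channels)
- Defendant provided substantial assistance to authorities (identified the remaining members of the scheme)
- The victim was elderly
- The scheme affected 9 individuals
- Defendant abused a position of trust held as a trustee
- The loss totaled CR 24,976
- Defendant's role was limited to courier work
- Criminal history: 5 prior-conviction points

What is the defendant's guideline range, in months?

Base offense level for witness tampering: 3.
A1 applies (level before this adjustment is 3 < 13, so +1): 3 + 1 = 4.
A2 applies: 4 − 3 = 1.
A3 applies (level before this adjustment is 1 < 11, so +1): 1 + 1 = 2.
A4 applies: 2 + 2 = 4.
A5 applies: 4 + 2 = 6.
A6 applies: 6 + 3 = 9.
A7 applies: 9 − 3 = 6.
Final offense level: 6.
Criminal history: 5 prior points → Category I (0-7).
Level 6 falls in the 6-12 band.
Grid: Level 6-12 × Category I = 8-14 months.

8-14 months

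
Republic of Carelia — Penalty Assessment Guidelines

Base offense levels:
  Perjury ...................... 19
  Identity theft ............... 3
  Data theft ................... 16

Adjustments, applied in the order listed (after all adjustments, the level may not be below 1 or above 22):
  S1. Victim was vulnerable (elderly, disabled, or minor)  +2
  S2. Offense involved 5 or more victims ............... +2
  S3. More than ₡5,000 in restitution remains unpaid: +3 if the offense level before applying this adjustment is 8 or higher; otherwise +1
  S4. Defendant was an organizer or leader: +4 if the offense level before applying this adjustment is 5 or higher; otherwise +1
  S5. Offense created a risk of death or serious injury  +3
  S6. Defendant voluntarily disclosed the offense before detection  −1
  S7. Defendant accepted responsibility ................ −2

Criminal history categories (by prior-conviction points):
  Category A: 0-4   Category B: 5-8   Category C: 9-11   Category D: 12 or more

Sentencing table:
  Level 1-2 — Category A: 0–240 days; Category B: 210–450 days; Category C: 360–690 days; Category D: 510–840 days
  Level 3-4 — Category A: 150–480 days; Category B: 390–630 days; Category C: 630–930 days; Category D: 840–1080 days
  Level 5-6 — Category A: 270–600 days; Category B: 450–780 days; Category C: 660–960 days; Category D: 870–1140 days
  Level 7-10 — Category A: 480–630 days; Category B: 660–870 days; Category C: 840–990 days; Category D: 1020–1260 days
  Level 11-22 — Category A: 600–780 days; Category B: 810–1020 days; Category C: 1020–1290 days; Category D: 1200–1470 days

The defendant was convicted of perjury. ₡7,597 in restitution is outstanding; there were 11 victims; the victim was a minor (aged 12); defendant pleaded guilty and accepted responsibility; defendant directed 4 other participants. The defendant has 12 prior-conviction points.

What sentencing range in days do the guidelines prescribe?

1200-1470 days

Base offense level for perjury: 19.
S1 applies: 19 + 2 = 21.
S2 applies: 21 + 2 = 23.
S3 applies (level before this adjustment is 23 ≥ 8, so +3): 23 + 3 = 26.
S4 applies (level before this adjustment is 26 ≥ 5, so +4): 26 + 4 = 30.
S5 does not apply.
S7 applies: 30 − 2 = 28.
Level 28 exceeds the maximum of 22; capped at 22.
Final offense level: 22.
Criminal history: 12 prior points → Category D (12+).
Level 22 falls in the 11-22 band.
Grid: Level 11-22 × Category D = 1200-1470 days.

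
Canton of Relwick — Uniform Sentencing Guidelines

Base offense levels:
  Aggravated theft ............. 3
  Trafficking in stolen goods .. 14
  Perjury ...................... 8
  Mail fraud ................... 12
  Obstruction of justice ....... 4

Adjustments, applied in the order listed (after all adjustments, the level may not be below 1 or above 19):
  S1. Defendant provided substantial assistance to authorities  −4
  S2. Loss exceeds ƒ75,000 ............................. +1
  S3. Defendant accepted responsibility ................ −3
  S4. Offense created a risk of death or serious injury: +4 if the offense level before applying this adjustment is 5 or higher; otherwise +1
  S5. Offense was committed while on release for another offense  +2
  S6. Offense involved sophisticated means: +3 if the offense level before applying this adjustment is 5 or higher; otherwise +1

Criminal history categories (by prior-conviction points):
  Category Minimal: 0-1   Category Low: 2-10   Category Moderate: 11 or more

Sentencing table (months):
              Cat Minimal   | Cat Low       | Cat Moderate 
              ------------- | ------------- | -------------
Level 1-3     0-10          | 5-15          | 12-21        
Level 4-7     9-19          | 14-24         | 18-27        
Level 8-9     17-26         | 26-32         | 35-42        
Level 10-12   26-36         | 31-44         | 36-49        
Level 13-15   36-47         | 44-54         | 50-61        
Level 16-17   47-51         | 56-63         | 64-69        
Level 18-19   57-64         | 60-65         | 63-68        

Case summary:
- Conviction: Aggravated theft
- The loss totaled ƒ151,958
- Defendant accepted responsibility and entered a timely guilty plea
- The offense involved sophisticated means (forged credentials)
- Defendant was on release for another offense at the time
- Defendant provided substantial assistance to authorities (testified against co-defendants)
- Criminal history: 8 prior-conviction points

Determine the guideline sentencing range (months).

5-15 months

Base offense level for aggravated theft: 3.
S1 applies: 3 − 4 = -1.
S2 applies: -1 + 1 = 0.
S3 applies: 0 − 3 = -3.
S4 does not apply.
S5 applies: -3 + 2 = -1.
S6 applies (level before this adjustment is -1 < 5, so +1): -1 + 1 = 0.
Level 0 is below the minimum of 1; floored at 1.
Final offense level: 1.
Criminal history: 8 prior points → Category Low (2-10).
Level 1 falls in the 1-3 band.
Grid: Level 1-3 × Category Low = 5-15 months.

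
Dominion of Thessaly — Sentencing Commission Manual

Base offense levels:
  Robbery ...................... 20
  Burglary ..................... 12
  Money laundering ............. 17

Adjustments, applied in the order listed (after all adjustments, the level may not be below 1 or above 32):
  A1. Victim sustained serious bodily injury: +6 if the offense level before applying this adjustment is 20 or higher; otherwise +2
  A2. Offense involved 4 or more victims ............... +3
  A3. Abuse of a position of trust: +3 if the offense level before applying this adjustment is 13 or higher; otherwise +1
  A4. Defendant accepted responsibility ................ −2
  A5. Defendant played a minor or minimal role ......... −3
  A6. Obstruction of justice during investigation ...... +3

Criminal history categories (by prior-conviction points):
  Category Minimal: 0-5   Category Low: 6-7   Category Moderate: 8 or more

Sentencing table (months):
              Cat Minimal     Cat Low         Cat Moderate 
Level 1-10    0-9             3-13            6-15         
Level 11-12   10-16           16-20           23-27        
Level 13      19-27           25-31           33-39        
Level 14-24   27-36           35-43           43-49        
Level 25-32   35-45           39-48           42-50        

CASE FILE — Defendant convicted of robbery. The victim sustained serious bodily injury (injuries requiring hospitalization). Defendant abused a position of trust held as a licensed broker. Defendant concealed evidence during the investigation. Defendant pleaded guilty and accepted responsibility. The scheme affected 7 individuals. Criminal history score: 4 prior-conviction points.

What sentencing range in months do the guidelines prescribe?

Base offense level for robbery: 20.
A1 applies (level before this adjustment is 20 ≥ 20, so +6): 20 + 6 = 26.
A2 applies: 26 + 3 = 29.
A3 applies (level before this adjustment is 29 ≥ 13, so +3): 29 + 3 = 32.
A4 applies: 32 − 2 = 30.
A6 applies: 30 + 3 = 33.
Level 33 exceeds the maximum of 32; capped at 32.
Final offense level: 32.
Criminal history: 4 prior points → Category Minimal (0-5).
Level 32 falls in the 25-32 band.
Grid: Level 25-32 × Category Minimal = 35-45 months.

35-45 months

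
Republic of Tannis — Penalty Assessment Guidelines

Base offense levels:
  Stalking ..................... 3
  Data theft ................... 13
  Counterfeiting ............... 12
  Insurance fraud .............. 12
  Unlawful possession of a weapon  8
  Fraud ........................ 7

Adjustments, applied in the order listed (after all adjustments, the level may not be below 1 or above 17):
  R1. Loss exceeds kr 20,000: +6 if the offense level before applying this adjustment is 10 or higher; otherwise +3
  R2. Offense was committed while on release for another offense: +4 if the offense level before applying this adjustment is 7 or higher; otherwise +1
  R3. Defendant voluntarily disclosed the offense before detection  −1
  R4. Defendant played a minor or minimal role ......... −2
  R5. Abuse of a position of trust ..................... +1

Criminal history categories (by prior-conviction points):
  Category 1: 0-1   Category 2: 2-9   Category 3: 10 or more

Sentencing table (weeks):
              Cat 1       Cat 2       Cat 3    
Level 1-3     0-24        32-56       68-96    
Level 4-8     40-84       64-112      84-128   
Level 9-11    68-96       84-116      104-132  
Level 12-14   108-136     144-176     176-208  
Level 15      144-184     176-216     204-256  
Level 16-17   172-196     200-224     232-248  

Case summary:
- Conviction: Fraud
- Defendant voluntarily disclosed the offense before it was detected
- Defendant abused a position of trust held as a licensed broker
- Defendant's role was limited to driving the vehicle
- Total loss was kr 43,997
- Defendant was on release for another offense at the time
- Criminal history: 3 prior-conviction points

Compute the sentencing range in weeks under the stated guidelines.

144-176 weeks

Base offense level for fraud: 7.
R1 applies (level before this adjustment is 7 < 10, so +3): 7 + 3 = 10.
R2 applies (level before this adjustment is 10 ≥ 7, so +4): 10 + 4 = 14.
R3 applies: 14 − 1 = 13.
R4 applies: 13 − 2 = 11.
R5 applies: 11 + 1 = 12.
Final offense level: 12.
Criminal history: 3 prior points → Category 2 (2-9).
Level 12 falls in the 12-14 band.
Grid: Level 12-14 × Category 2 = 144-176 weeks.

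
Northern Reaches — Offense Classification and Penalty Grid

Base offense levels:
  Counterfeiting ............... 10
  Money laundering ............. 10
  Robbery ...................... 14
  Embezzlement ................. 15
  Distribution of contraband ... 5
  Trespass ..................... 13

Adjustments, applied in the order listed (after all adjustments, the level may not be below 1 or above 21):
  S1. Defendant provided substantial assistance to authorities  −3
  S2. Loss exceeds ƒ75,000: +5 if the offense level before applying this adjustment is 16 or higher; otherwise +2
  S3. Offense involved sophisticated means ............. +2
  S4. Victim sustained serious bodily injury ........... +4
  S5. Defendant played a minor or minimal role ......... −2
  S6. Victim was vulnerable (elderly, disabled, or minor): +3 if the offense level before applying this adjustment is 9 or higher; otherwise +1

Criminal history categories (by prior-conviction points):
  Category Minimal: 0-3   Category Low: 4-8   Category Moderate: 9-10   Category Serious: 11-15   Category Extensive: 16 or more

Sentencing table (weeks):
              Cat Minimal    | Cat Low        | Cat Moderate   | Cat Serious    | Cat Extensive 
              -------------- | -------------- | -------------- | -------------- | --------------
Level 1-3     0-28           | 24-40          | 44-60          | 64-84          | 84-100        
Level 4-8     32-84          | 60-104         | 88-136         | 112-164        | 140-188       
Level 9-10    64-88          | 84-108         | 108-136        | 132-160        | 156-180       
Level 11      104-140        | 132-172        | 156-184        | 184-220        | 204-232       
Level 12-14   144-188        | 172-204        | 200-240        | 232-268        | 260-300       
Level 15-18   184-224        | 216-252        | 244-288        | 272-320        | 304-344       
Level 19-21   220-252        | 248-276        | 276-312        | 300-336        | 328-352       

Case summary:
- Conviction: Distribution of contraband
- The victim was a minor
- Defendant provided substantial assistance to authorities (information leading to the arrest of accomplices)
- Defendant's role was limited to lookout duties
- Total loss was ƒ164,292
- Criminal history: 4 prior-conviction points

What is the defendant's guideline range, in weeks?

Base offense level for distribution of contraband: 5.
S1 applies: 5 − 3 = 2.
S2 applies (level before this adjustment is 2 < 16, so +2): 2 + 2 = 4.
S3 does not apply.
S4 does not apply.
S5 applies: 4 − 2 = 2.
S6 applies (level before this adjustment is 2 < 9, so +1): 2 + 1 = 3.
Final offense level: 3.
Criminal history: 4 prior points → Category Low (4-8).
Level 3 falls in the 1-3 band.
Grid: Level 1-3 × Category Low = 24-40 weeks.

24-40 weeks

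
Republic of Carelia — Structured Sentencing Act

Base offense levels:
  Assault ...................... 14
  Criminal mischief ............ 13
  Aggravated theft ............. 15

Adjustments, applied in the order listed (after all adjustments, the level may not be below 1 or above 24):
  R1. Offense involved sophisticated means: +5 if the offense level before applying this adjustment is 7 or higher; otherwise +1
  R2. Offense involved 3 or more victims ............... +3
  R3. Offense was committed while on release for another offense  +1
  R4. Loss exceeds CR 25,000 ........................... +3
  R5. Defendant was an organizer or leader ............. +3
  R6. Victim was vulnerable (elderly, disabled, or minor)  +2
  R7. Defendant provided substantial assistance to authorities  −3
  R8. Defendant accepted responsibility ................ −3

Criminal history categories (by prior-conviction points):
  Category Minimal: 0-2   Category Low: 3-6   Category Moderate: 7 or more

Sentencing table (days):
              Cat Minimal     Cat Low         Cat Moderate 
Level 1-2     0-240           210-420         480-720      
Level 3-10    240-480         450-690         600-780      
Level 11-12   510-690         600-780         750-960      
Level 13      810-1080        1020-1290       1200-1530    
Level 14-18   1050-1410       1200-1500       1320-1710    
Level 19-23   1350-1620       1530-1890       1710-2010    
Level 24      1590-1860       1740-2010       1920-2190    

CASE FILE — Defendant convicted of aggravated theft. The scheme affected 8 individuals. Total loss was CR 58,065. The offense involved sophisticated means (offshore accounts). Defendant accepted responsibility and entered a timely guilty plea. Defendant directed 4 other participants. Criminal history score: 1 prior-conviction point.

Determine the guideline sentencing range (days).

1590-1860 days

Base offense level for aggravated theft: 15.
R1 applies (level before this adjustment is 15 ≥ 7, so +5): 15 + 5 = 20.
R2 applies: 20 + 3 = 23.
R4 applies: 23 + 3 = 26.
R5 applies: 26 + 3 = 29.
R6 does not apply.
R8 applies: 29 − 3 = 26.
Level 26 exceeds the maximum of 24; capped at 24.
Final offense level: 24.
Criminal history: 1 prior point → Category Minimal (0-2).
Level 24 falls in the 24 band.
Grid: Level 24 × Category Minimal = 1590-1860 days.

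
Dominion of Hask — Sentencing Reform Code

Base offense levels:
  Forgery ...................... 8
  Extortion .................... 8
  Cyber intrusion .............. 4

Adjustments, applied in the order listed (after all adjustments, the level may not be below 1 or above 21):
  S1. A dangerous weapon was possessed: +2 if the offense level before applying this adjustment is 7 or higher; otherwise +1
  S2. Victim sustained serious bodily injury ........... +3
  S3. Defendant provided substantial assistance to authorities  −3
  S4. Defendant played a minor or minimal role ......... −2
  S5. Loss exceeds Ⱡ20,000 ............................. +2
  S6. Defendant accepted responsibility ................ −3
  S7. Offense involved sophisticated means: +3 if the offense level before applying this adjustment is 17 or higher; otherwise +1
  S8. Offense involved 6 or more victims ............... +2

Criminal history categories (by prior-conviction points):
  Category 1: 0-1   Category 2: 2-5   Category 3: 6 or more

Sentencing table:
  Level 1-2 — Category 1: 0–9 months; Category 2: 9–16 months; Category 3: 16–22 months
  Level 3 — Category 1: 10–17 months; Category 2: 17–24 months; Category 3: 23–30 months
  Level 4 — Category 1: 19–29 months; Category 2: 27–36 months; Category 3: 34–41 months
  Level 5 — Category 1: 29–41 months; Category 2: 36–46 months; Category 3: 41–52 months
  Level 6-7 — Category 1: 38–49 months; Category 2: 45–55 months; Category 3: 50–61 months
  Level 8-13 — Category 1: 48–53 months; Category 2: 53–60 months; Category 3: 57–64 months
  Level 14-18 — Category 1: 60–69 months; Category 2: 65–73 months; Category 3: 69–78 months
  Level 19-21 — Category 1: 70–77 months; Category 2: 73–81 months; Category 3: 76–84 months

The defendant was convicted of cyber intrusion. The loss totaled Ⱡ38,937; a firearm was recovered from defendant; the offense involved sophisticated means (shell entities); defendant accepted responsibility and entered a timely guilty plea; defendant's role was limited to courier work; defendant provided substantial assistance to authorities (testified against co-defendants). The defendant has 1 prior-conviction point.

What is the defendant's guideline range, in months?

0-9 months

Base offense level for cyber intrusion: 4.
S1 applies (level before this adjustment is 4 < 7, so +1): 4 + 1 = 5.
S3 applies: 5 − 3 = 2.
S4 applies: 2 − 2 = 0.
S5 applies: 0 + 2 = 2.
S6 applies: 2 − 3 = -1.
S7 applies (level before this adjustment is -1 < 17, so +1): -1 + 1 = 0.
S8 does not apply.
Level 0 is below the minimum of 1; floored at 1.
Final offense level: 1.
Criminal history: 1 prior point → Category 1 (0-1).
Level 1 falls in the 1-2 band.
Grid: Level 1-2 × Category 1 = 0-9 months.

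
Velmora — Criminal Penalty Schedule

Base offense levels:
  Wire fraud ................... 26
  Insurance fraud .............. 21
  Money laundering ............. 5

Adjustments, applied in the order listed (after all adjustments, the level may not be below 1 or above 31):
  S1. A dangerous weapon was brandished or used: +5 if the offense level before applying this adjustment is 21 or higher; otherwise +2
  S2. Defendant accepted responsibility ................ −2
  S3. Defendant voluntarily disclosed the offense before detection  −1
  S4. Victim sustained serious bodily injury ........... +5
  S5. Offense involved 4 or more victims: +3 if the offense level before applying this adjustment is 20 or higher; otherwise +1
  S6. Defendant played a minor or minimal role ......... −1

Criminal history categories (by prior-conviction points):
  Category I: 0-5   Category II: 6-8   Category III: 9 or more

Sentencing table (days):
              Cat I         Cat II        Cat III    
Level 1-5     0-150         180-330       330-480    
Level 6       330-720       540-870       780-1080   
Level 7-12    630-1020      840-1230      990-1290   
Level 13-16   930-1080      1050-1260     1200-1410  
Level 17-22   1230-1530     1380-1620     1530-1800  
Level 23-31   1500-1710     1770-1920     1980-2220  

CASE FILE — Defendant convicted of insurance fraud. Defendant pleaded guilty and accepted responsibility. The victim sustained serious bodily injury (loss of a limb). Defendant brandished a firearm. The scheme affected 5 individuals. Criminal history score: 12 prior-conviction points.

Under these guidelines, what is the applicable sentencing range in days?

Base offense level for insurance fraud: 21.
S1 applies (level before this adjustment is 21 ≥ 21, so +5): 21 + 5 = 26.
S2 applies: 26 − 2 = 24.
S4 applies: 24 + 5 = 29.
S5 applies (level before this adjustment is 29 ≥ 20, so +3): 29 + 3 = 32.
S6 does not apply.
Level 32 exceeds the maximum of 31; capped at 31.
Final offense level: 31.
Criminal history: 12 prior points → Category III (9+).
Level 31 falls in the 23-31 band.
Grid: Level 23-31 × Category III = 1980-2220 days.

1980-2220 days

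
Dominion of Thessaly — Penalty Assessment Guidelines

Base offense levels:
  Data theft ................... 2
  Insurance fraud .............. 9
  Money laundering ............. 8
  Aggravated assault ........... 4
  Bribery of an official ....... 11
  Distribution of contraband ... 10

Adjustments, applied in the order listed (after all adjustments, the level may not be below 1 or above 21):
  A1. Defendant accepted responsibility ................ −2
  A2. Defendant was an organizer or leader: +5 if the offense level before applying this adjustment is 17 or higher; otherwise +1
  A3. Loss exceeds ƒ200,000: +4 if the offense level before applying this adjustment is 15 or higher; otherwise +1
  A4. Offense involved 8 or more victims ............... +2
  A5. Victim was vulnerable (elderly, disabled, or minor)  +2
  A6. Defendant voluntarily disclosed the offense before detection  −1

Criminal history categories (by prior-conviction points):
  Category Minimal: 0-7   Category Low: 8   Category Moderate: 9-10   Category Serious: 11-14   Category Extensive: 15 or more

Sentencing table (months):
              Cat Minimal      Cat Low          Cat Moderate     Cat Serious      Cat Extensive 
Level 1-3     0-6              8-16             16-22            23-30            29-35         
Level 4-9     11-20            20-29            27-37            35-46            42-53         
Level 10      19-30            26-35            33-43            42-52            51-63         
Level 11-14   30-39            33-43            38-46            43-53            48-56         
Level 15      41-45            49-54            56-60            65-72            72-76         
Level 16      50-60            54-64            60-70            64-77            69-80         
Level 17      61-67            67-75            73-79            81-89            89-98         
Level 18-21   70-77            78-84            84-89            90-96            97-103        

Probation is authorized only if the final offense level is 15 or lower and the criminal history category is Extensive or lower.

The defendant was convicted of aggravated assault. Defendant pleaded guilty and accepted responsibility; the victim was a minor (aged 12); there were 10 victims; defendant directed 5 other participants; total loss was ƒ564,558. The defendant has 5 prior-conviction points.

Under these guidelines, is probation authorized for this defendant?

Base offense level for aggravated assault: 4.
A1 applies: 4 − 2 = 2.
A2 applies (level before this adjustment is 2 < 17, so +1): 2 + 1 = 3.
A3 applies (level before this adjustment is 3 < 15, so +1): 3 + 1 = 4.
A4 applies: 4 + 2 = 6.
A5 applies: 6 + 2 = 8.
A6 does not apply.
Final offense level: 8.
Criminal history: 5 prior points → Category Minimal (0-7).
Level 8 falls in the 4-9 band.
Grid: Level 4-9 × Category Minimal = 11-20 months.
Probation check: level 8 ≤ 15 and category Minimal ≤ Extensive → eligible.

Yes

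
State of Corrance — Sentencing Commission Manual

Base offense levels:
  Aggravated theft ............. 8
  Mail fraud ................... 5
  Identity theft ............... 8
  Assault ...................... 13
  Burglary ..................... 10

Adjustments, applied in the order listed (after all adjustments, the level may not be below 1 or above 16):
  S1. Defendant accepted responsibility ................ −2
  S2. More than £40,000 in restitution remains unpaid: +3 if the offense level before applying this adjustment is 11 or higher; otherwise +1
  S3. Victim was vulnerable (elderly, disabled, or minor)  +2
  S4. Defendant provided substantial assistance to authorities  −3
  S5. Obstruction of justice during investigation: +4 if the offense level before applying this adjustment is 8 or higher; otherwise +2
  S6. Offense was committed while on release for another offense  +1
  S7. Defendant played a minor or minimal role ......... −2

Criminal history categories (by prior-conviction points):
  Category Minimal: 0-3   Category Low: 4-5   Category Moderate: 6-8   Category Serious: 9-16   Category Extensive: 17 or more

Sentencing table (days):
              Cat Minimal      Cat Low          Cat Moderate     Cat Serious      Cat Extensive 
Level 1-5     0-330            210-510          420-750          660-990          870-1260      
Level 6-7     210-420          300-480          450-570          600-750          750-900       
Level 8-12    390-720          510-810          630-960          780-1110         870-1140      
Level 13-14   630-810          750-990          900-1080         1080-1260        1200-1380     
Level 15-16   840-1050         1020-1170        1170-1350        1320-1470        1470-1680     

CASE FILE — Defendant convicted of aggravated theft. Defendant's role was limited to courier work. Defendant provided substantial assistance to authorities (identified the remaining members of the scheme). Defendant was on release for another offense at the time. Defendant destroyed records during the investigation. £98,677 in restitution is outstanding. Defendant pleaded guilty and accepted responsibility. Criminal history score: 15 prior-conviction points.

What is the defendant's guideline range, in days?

660-990 days

Base offense level for aggravated theft: 8.
S1 applies: 8 − 2 = 6.
S2 applies (level before this adjustment is 6 < 11, so +1): 6 + 1 = 7.
S4 applies: 7 − 3 = 4.
S5 applies (level before this adjustment is 4 < 8, so +2): 4 + 2 = 6.
S6 applies: 6 + 1 = 7.
S7 applies: 7 − 2 = 5.
Final offense level: 5.
Criminal history: 15 prior points → Category Serious (9-16).
Level 5 falls in the 1-5 band.
Grid: Level 1-5 × Category Serious = 660-990 days.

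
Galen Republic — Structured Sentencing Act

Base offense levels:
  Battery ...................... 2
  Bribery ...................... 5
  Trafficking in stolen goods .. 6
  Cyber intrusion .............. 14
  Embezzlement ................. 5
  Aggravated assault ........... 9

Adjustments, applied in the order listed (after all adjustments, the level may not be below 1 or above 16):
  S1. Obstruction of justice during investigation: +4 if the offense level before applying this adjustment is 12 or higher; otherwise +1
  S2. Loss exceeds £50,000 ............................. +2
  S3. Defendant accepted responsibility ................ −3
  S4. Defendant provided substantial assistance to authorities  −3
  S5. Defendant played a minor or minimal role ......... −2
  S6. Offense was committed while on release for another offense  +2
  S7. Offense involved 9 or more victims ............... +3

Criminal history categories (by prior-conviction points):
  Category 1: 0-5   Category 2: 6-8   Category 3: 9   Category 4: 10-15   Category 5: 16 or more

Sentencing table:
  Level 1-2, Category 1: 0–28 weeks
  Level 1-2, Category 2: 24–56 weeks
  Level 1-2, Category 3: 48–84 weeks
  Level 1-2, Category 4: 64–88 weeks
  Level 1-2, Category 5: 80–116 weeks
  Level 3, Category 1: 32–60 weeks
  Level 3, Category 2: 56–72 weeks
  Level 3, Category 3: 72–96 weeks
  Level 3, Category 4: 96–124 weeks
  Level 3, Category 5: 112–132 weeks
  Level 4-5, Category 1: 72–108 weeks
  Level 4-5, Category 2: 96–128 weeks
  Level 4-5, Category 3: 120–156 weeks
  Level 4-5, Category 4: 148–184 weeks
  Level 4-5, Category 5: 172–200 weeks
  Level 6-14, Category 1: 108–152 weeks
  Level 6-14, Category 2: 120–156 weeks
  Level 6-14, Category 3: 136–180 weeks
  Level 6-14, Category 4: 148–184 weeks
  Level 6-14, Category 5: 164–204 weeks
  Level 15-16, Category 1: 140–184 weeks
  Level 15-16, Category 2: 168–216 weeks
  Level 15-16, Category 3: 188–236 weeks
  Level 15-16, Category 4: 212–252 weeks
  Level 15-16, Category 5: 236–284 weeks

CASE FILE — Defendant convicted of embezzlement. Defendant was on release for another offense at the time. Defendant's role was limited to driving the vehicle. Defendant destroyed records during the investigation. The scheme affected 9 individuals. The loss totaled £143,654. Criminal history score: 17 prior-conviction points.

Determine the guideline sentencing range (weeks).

Base offense level for embezzlement: 5.
S1 applies (level before this adjustment is 5 < 12, so +1): 5 + 1 = 6.
S2 applies: 6 + 2 = 8.
S3 does not apply.
S4 does not apply.
S5 applies: 8 − 2 = 6.
S6 applies: 6 + 2 = 8.
S7 applies: 8 + 3 = 11.
Final offense level: 11.
Criminal history: 17 prior points → Category 5 (16+).
Level 11 falls in the 6-14 band.
Grid: Level 6-14 × Category 5 = 164-204 weeks.

164-204 weeks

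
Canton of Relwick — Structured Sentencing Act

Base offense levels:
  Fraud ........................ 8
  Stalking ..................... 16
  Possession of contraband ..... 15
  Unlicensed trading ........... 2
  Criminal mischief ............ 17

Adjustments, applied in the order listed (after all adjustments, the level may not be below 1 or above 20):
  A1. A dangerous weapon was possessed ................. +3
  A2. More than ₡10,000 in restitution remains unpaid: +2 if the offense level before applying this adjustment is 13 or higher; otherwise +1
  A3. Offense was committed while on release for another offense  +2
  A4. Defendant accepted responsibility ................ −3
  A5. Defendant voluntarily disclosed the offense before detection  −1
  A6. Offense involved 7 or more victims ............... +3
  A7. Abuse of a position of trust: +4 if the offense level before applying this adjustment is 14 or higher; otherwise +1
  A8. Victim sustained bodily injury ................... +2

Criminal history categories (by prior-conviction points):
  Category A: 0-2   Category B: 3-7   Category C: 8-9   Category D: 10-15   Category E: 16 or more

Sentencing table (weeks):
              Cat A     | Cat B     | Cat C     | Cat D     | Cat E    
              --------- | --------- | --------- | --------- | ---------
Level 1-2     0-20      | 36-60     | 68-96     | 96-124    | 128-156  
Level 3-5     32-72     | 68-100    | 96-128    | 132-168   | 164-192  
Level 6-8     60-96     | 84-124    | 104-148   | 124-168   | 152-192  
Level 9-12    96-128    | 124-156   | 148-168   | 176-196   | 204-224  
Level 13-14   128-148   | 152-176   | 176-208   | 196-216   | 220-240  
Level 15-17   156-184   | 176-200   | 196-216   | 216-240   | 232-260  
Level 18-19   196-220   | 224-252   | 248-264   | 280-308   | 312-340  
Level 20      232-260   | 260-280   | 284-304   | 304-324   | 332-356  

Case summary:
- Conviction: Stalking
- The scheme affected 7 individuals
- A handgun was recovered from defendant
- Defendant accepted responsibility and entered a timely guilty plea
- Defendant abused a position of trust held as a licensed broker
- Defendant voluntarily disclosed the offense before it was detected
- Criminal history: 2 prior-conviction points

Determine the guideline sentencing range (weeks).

232-260 weeks

Base offense level for stalking: 16.
A1 applies: 16 + 3 = 19.
A2 does not apply.
A4 applies: 19 − 3 = 16.
A5 applies: 16 − 1 = 15.
A6 applies: 15 + 3 = 18.
A7 applies (level before this adjustment is 18 ≥ 14, so +4): 18 + 4 = 22.
A8 does not apply.
Level 22 exceeds the maximum of 20; capped at 20.
Final offense level: 20.
Criminal history: 2 prior points → Category A (0-2).
Level 20 falls in the 20 band.
Grid: Level 20 × Category A = 232-260 weeks.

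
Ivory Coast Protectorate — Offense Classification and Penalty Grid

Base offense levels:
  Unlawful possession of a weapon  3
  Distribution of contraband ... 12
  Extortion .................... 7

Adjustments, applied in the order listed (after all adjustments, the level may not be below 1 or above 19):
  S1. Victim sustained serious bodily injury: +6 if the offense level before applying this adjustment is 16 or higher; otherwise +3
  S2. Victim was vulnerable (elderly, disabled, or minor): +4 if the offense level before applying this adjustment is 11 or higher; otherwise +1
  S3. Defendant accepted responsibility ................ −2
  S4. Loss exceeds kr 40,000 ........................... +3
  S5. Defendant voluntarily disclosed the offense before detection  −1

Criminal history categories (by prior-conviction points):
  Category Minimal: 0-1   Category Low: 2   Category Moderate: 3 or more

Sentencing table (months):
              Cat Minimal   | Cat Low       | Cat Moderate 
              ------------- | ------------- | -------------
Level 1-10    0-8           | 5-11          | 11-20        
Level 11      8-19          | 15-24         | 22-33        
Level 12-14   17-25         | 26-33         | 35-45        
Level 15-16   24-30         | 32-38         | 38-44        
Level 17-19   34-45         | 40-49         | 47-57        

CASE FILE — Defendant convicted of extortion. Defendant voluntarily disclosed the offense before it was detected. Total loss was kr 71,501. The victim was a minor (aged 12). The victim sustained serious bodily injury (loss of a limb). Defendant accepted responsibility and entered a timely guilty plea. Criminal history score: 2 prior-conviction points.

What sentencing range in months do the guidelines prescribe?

15-24 months

Base offense level for extortion: 7.
S1 applies (level before this adjustment is 7 < 16, so +3): 7 + 3 = 10.
S2 applies (level before this adjustment is 10 < 11, so +1): 10 + 1 = 11.
S3 applies: 11 − 2 = 9.
S4 applies: 9 + 3 = 12.
S5 applies: 12 − 1 = 11.
Final offense level: 11.
Criminal history: 2 prior points → Category Low (2).
Level 11 falls in the 11 band.
Grid: Level 11 × Category Low = 15-24 months.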